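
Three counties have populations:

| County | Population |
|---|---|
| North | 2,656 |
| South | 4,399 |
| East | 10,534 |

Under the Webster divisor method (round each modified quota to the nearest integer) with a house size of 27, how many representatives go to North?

4

Standard divisor 17589/27 ≈ 651.444; standard quotas: North 4.077, South 6.753, East 16.170.
Rounding to the nearest integer gives North 4, South 7, East 16 — total 27, matching the house size, so no adjustment is needed.
North receives 4.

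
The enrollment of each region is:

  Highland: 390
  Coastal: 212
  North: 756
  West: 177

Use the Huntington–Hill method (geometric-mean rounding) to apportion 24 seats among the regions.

With divisor 64: modified quotas Highland 6.094, Coastal 3.312, North 11.812, West 2.766.
Geometric-mean thresholds: Highland √(6·7)=6.481, Coastal √(3·4)=3.464, North √(11·12)=11.489, West √(2·3)=2.449.
Each quota rounded against its threshold gives Highland 6, Coastal 3, North 12, West 3 (total 24).

Highland: 6, Coastal: 3, North: 12, West: 3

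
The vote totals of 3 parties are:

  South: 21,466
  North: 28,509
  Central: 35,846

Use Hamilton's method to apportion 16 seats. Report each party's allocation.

South 4; North 5; Central 7

Standard divisor: 85821 ÷ 16 ≈ 5363.812.
Standard quotas: South 4.0020, North 5.3151, Central 6.6829.
Lower quotas: South 4, North 5, Central 6 (sum 15, leaving 1 seat).
Remainders in descending order: Central 0.6829, North 0.3151, South 0.0020.
Largest remainder: Central receives the extra seat.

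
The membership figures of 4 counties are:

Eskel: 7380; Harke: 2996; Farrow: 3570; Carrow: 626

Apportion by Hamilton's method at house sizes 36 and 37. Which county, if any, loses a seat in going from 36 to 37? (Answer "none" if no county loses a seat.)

At 36 seats: Eskel 18, Harke 7, Farrow 9, Carrow 2.
At 37 seats: Eskel 19, Harke 8, Farrow 9, Carrow 1.
Carrow drops from 2 to 1.

Carrow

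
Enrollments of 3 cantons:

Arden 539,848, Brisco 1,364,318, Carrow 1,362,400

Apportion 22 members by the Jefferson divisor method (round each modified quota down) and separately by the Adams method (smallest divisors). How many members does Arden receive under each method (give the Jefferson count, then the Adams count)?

Jefferson: Arden 3, Brisco 10, Carrow 9.
Adams: Arden 4, Brisco 9, Carrow 9.
Arden gets 3 under Jefferson and 4 under Adams.

3 and 4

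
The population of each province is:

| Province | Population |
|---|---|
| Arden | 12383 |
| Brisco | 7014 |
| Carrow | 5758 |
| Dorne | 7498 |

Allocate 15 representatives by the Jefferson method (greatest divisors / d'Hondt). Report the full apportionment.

Standard divisor 32653/15 ≈ 2176.867; standard quotas: Arden 5.688, Brisco 3.222, Carrow 2.645, Dorne 3.444.
Rounding down gives 5, 3, 2, 3 = 13 seats, so the divisor must be adjusted.
With modified divisor 1900: modified quotas Arden 6.517, Brisco 3.692, Carrow 3.031, Dorne 3.946.
Rounding down: Arden 6, Brisco 3, Carrow 3, Dorne 3 (total 15).

Arden 6, Brisco 3, Carrow 3, Dorne 3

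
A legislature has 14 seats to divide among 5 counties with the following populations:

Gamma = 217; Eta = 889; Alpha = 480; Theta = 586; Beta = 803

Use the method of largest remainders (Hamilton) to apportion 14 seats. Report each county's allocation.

Gamma 1, Eta 4, Alpha 2, Theta 3, Beta 4

The standard divisor is 2975/14 ≈ 212.5.
Standard quotas: Gamma 1.021, Eta 4.184, Alpha 2.259, Theta 2.758, Beta 3.779.
Lower quotas: Gamma 1, Eta 4, Alpha 2, Theta 2, Beta 3 (sum 12, leaving 2 seats).
Remainders in descending order: Beta 0.779, Theta 0.758, Alpha 0.259, Eta 0.184, Gamma 0.021.
The surplus seats go to Beta, Theta.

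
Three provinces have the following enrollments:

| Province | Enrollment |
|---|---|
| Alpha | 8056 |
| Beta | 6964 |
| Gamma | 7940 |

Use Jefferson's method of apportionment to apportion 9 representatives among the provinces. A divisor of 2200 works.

Alpha=3, Beta=3, Gamma=3

With modified divisor 2200: modified quotas Alpha 3.662, Beta 3.165, Gamma 3.609.
Rounding down: Alpha 3, Beta 3, Gamma 3 (total 9).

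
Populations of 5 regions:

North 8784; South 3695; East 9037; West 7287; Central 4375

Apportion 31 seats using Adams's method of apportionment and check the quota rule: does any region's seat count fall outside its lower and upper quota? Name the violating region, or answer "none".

none

Standard quotas: North 8.207, South 3.452, East 8.444, West 6.809, Central 4.088.
Adams allocation: North 8, South 4, East 8, West 7, Central 4.
Every allocation lies between the lower and upper quota.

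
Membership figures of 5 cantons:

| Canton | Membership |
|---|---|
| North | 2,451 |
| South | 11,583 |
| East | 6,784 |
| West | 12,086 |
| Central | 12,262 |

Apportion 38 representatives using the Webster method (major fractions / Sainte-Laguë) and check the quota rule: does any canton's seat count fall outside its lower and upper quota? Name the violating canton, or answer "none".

Standard quotas: North 2.062, South 9.745, East 5.708, West 10.168, Central 10.317.
Webster allocation: North 2, South 10, East 6, West 10, Central 10.
Every allocation lies between the lower and upper quota.

none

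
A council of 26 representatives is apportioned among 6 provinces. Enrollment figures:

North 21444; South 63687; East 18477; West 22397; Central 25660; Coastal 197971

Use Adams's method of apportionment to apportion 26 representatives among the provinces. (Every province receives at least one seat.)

Standard divisor 349636/26 ≈ 13447.538; standard quotas: North 1.595, South 4.736, East 1.374, West 1.666, Central 1.908, Coastal 14.722.
Rounding up gives 2, 5, 2, 2, 2, 15 = 28 seats, so the divisor must be adjusted.
With modified divisor 15600: modified quotas North 1.375, South 4.082, East 1.184, West 1.436, Central 1.645, Coastal 12.690.
Rounding up: North 2, South 5, East 2, West 2, Central 2, Coastal 13 (total 26).

North 2, South 5, East 2, West 2, Central 2, Coastal 13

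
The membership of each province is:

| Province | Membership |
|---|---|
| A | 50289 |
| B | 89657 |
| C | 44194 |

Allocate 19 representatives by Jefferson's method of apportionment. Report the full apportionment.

A 5, B 10, C 4

Standard divisor 184140/19 ≈ 9691.579; standard quotas: A 5.189, B 9.251, C 4.560.
Rounding down gives 5, 9, 4 = 18 seats, so the divisor must be adjusted.
With modified divisor 8900: modified quotas A 5.650, B 10.074, C 4.966.
Rounding down: A 5, B 10, C 4 (total 19).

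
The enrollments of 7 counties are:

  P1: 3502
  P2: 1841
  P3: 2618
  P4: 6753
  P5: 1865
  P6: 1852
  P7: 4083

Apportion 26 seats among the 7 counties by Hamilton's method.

Total 22514; standard divisor 22514/26 ≈ 865.923.
Standard quotas: P1 4.0442, P2 2.1261, P3 3.0234, P4 7.7986, P5 2.1538, P6 2.1388, P7 4.7152.
Lower quotas: P1 4, P2 2, P3 3, P4 7, P5 2, P6 2, P7 4 (sum 24, leaving 2 seats).
Remainders in descending order: P4 0.7986, P7 0.7152, P5 0.1538, P6 0.1388, P2 0.1261, P1 0.0442, P3 0.0234.
The surplus seats go to P4, P7.

P1 4, P2 2, P3 3, P4 8, P5 2, P6 2, P7 5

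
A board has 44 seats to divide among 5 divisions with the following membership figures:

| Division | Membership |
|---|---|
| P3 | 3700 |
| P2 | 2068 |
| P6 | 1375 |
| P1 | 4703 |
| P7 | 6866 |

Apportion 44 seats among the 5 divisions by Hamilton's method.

P3 9; P2 5; P6 3; P1 11; P7 16

Total 18712; standard divisor 18712/44 ≈ 425.273.
Standard quotas: P3 8.7003, P2 4.8628, P6 3.2332, P1 11.0588, P7 16.1449.
Lower quotas: P3 8, P2 4, P6 3, P1 11, P7 16 (sum 42, leaving 2 seats).
Remainders in descending order: P2 0.8628, P3 0.7003, P6 0.2332, P7 0.1449, P1 0.0588.
Largest remainders: P2, P3 receive the extra seats.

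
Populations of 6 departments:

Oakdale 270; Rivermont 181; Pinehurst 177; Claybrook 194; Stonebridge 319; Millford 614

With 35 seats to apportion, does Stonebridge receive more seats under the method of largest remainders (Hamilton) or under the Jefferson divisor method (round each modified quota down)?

Jefferson

Hamilton: Oakdale 5, Rivermont 4, Pinehurst 4, Claybrook 4, Stonebridge 6, Millford 12.
Jefferson: Oakdale 5, Rivermont 3, Pinehurst 3, Claybrook 4, Stonebridge 7, Millford 13.
Stonebridge gets 6 under Hamilton and 7 under Jefferson.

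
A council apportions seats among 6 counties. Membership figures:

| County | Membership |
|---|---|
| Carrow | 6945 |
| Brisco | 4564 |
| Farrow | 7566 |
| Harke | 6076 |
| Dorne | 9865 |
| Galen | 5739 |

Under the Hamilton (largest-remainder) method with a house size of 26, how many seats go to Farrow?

Total 40755; standard divisor 40755/26 ≈ 1567.5.
Standard quotas: Carrow 4.4306, Brisco 2.9116, Farrow 4.8268, Harke 3.8762, Dorne 6.2935, Galen 3.6612.
Lower quotas: Carrow 4, Brisco 2, Farrow 4, Harke 3, Dorne 6, Galen 3 (sum 22, leaving 4 seats).
Remainders in descending order: Brisco 0.9116, Harke 0.8762, Farrow 0.8268, Galen 0.6612, Carrow 0.4306, Dorne 0.2935.
Largest remainders: Brisco, Harke, Farrow, Galen receive the extra seats.
Farrow receives 5.

5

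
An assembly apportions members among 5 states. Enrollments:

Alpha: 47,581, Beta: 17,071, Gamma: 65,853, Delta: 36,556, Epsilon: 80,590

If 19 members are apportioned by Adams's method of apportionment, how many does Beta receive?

Standard divisor 247651/19 ≈ 13034.263; standard quotas: Alpha 3.650, Beta 1.310, Gamma 5.052, Delta 2.805, Epsilon 6.183.
Rounding up gives 4, 2, 6, 3, 7 = 22 seats, so the divisor must be adjusted.
With modified divisor 16000: modified quotas Alpha 2.974, Beta 1.067, Gamma 4.116, Delta 2.285, Epsilon 5.037.
Rounding up: Alpha 3, Beta 2, Gamma 5, Delta 3, Epsilon 6 (total 19).
Beta receives 2.

2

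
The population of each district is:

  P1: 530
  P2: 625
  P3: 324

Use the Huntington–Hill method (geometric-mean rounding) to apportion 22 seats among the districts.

P1=8, P2=9, P3=5

With divisor 68: modified quotas P1 7.794, P2 9.191, P3 4.765.
Geometric-mean thresholds: P1 √(7·8)=7.483, P2 √(9·10)=9.487, P3 √(4·5)=4.472.
Each quota rounded against its threshold gives P1 8, P2 9, P3 5 (total 22).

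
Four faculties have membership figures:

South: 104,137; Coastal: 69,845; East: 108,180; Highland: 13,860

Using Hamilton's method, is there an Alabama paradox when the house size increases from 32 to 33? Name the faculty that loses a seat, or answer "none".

none

At 32 seats: South 11, Coastal 8, East 12, Highland 1.
At 33 seats: South 12, Coastal 8, East 12, Highland 1.
No faculty's allocation decreased.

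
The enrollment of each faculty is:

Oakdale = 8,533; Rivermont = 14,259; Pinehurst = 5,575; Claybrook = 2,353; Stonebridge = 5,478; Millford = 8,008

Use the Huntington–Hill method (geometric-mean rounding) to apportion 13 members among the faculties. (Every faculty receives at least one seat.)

Oakdale=2, Rivermont=4, Pinehurst=2, Claybrook=1, Stonebridge=2, Millford=2

With divisor 3679: modified quotas Oakdale 2.319, Rivermont 3.876, Pinehurst 1.515, Claybrook 0.640, Stonebridge 1.489, Millford 2.177.
Geometric-mean thresholds: Oakdale √(2·3)=2.449, Rivermont √(3·4)=3.464, Pinehurst √(1·2)=1.414, Claybrook (min 1), Stonebridge √(1·2)=1.414, Millford √(2·3)=2.449.
Each quota rounded against its threshold gives Oakdale 2, Rivermont 4, Pinehurst 2, Claybrook 1, Stonebridge 2, Millford 2 (total 13).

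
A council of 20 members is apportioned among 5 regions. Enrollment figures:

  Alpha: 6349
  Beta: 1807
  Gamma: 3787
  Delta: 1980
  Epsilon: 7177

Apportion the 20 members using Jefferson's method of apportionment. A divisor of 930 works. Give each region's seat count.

Alpha: 6; Beta: 1; Gamma: 4; Delta: 2; Epsilon: 7

With modified divisor 930: modified quotas Alpha 6.827, Beta 1.943, Gamma 4.072, Delta 2.129, Epsilon 7.717.
Rounding down: Alpha 6, Beta 1, Gamma 4, Delta 2, Epsilon 7 (total 20).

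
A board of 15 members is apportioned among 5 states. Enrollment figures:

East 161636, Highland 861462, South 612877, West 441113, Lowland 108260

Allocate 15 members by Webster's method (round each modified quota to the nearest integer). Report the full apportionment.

Standard divisor 2185348/15 ≈ 145689.867; standard quotas: East 1.109, Highland 5.913, South 4.207, West 3.028, Lowland 0.743.
Rounding to the nearest integer gives East 1, Highland 6, South 4, West 3, Lowland 1 — total 15, matching the house size, so no adjustment is needed.

East: 1, Highland: 6, South: 4, West: 3, Lowland: 1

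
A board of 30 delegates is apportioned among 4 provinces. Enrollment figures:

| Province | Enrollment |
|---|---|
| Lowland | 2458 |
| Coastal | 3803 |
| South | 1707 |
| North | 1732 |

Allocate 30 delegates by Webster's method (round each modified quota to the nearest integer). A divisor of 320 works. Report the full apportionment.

Lowland=8, Coastal=12, South=5, North=5

With modified divisor 320: modified quotas Lowland 7.681, Coastal 11.884, South 5.334, North 5.412.
Rounding to the nearest integer: Lowland 8, Coastal 12, South 5, North 5 (total 30).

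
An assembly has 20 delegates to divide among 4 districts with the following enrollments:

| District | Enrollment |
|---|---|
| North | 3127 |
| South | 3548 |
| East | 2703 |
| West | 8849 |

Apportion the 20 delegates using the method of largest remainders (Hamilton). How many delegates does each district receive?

North=3; South=4; East=3; West=10

Total 18227; standard divisor 18227/20 ≈ 911.35.
Standard quotas: North 3.4312, South 3.8931, East 2.9659, West 9.7098.
Lower quotas: North 3, South 3, East 2, West 9 (sum 17, leaving 3 seats).
Remainders in descending order: East 0.9659, South 0.8931, West 0.7098, North 0.4312.
The surplus seats go to East, South, West.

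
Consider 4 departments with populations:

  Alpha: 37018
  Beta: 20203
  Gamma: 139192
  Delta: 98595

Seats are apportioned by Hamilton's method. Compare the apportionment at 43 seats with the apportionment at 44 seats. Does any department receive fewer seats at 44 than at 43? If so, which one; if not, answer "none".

At 43 seats: Alpha 6, Beta 3, Gamma 20, Delta 14.
At 44 seats: Alpha 5, Beta 3, Gamma 21, Delta 15.
Alpha drops from 6 to 5.

Alpha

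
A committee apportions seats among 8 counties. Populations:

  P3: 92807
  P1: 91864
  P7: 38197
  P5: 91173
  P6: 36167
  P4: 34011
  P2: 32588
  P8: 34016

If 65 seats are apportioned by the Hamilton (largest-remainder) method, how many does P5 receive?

Total 450823; standard divisor 450823/65 ≈ 6935.738.
Standard quotas: P3 13.3810, P1 13.2450, P7 5.5073, P5 13.1454, P6 5.2146, P4 4.9037, P2 4.6986, P8 4.9045.
Lower quotas: P3 13, P1 13, P7 5, P5 13, P6 5, P4 4, P2 4, P8 4 (sum 61, leaving 4 seats).
Remainders in descending order: P8 0.9045, P4 0.9037, P2 0.6986, P7 0.5073, P3 0.3810, P1 0.2450, P6 0.2146, P5 0.1454.
The surplus seats go to P8, P4, P2, P7.
P5 receives 13.

13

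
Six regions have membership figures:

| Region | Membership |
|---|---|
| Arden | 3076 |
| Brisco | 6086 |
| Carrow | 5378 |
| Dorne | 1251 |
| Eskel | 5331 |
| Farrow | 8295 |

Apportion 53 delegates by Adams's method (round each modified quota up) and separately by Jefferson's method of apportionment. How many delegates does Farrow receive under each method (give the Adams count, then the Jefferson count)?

14 and 15

Adams: Arden 6, Brisco 11, Carrow 10, Dorne 3, Eskel 9, Farrow 14.
Jefferson: Arden 5, Brisco 11, Carrow 10, Dorne 2, Eskel 10, Farrow 15.
Farrow gets 14 under Adams and 15 under Jefferson.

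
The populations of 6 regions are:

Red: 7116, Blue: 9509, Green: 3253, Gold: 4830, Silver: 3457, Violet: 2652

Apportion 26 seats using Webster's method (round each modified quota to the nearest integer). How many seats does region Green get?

3

Standard divisor 30817/26 ≈ 1185.269; standard quotas: Red 6.004, Blue 8.023, Green 2.745, Gold 4.075, Silver 2.917, Violet 2.237.
Rounding to the nearest integer gives Red 6, Blue 8, Green 3, Gold 4, Silver 3, Violet 2 — total 26, matching the house size, so no adjustment is needed.
Green receives 3.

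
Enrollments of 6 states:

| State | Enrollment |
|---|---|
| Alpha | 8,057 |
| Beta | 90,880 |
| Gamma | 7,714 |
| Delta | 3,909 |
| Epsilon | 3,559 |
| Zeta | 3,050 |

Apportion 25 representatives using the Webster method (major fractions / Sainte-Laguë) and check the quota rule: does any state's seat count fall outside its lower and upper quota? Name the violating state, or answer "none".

Standard quotas: Alpha 1.719, Beta 19.391, Gamma 1.646, Delta 0.834, Epsilon 0.759, Zeta 0.651.
Webster allocation: Alpha 2, Beta 18, Gamma 2, Delta 1, Epsilon 1, Zeta 1.
Beta has quota 19.391 (lower 19, upper 20) but receives 18 — outside the quota interval.

Beta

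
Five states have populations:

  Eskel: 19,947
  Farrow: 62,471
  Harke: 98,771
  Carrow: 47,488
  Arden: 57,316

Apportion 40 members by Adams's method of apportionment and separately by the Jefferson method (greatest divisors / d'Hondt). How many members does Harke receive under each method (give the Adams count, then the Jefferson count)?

Adams: Eskel 3, Farrow 9, Harke 13, Carrow 7, Arden 8.
Jefferson: Eskel 2, Farrow 9, Harke 14, Carrow 7, Arden 8.
Harke gets 13 under Adams and 14 under Jefferson.

13 and 14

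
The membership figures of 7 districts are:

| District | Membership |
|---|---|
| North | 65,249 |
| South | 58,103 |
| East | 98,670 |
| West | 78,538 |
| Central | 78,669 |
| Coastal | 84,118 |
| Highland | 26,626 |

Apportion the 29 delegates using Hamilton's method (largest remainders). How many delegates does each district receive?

The standard divisor is 489973/29 ≈ 16895.621.
Standard quotas: North 3.8619, South 3.4389, East 5.8400, West 4.6484, Central 4.6562, Coastal 4.9787, Highland 1.5759.
Lower quotas: North 3, South 3, East 5, West 4, Central 4, Coastal 4, Highland 1 (sum 24, leaving 5 seats).
Remainders in descending order: Coastal 0.9787, North 0.8619, East 0.8400, Central 0.6562, West 0.6484, Highland 0.5759, South 0.4389.
Largest remainders: Coastal, North, East, Central, West receive the extra seats.

North=4, South=3, East=6, West=5, Central=5, Coastal=5, Highland=1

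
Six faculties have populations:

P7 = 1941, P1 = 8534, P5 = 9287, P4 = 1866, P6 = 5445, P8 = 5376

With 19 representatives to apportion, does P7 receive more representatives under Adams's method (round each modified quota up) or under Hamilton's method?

Adams: P7 2, P1 5, P5 5, P4 1, P6 3, P8 3.
Hamilton: P7 1, P1 5, P5 6, P4 1, P6 3, P8 3.
P7 gets 2 under Adams and 1 under Hamilton.

Adams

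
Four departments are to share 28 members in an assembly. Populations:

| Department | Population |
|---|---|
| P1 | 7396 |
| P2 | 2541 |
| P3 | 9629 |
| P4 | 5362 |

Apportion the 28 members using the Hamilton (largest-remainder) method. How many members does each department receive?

P1=8, P2=3, P3=11, P4=6

The standard divisor is 24928/28 ≈ 890.286.
Standard quotas: P1 8.3074, P2 2.8541, P3 10.8156, P4 6.0228.
Lower quotas: P1 8, P2 2, P3 10, P4 6 (sum 26, leaving 2 seats).
Remainders in descending order: P2 0.8541, P3 0.8156, P1 0.3074, P4 0.0228.
The surplus seats go to P2, P3.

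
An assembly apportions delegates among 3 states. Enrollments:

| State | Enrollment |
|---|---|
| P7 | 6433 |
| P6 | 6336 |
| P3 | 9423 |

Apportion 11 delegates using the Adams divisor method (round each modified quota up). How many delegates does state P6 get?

Standard divisor 22192/11 ≈ 2017.455; standard quotas: P7 3.189, P6 3.141, P3 4.671.
Rounding up gives 4, 4, 5 = 13 seats, so the divisor must be adjusted.
With modified divisor 2300: modified quotas P7 2.797, P6 2.755, P3 4.097.
Rounding up: P7 3, P6 3, P3 5 (total 11).
P6 receives 3.

3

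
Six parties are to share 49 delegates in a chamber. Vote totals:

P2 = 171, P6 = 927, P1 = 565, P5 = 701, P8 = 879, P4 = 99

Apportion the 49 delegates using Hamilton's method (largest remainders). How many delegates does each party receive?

Total 3342; standard divisor 3342/49 ≈ 68.204.
Standard quotas: P2 2.507, P6 13.592, P1 8.284, P5 10.278, P8 12.888, P4 1.452.
Lower quotas: P2 2, P6 13, P1 8, P5 10, P8 12, P4 1 (sum 46, leaving 3 seats).
Remainders in descending order: P8 0.888, P6 0.592, P2 0.507, P4 0.452, P1 0.284, P5 0.278.
The surplus seats go to P8, P6, P2.

P2 3, P6 14, P1 8, P5 10, P8 13, P4 1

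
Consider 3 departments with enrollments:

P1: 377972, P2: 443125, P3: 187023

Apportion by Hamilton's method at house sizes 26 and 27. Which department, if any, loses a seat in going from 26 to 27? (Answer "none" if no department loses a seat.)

none

At 26 seats: P1 10, P2 11, P3 5.
At 27 seats: P1 10, P2 12, P3 5.
No department's allocation decreased.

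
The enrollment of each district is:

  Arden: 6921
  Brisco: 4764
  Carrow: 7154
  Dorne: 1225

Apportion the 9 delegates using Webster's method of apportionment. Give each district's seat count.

Standard divisor 20064/9 ≈ 2229.333; standard quotas: Arden 3.105, Brisco 2.137, Carrow 3.209, Dorne 0.549.
Rounding to the nearest integer gives Arden 3, Brisco 2, Carrow 3, Dorne 1 — total 9, matching the house size, so no adjustment is needed.

Arden: 3; Brisco: 2; Carrow: 3; Dorne: 1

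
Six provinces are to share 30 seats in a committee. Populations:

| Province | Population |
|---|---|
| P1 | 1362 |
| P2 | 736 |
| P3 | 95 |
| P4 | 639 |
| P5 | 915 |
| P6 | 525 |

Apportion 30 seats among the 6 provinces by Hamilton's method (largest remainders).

Standard divisor: 4272 ÷ 30 ≈ 142.4.
Standard quotas: P1 9.565, P2 5.169, P3 0.667, P4 4.487, P5 6.426, P6 3.687.
Lower quotas: P1 9, P2 5, P3 0, P4 4, P5 6, P6 3 (sum 27, leaving 3 seats).
Remainders in descending order: P6 0.687, P3 0.667, P1 0.565, P4 0.487, P5 0.426, P2 0.169.
The surplus seats go to P6, P3, P1.

P1 10, P2 5, P3 1, P4 4, P5 6, P6 4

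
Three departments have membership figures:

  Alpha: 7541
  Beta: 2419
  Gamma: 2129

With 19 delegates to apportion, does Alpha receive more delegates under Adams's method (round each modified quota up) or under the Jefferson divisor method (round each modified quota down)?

Jefferson

Adams: Alpha 11, Beta 4, Gamma 4.
Jefferson: Alpha 12, Beta 4, Gamma 3.
Alpha gets 11 under Adams and 12 under Jefferson.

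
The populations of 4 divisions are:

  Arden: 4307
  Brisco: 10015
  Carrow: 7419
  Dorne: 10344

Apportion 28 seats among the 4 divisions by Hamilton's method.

Arden: 4; Brisco: 9; Carrow: 6; Dorne: 9

The standard divisor is 32085/28 ≈ 1145.893.
Standard quotas: Arden 3.7586, Brisco 8.7399, Carrow 6.4744, Dorne 9.0270.
Lower quotas: Arden 3, Brisco 8, Carrow 6, Dorne 9 (sum 26, leaving 2 seats).
Remainders in descending order: Arden 0.7586, Brisco 0.7399, Carrow 0.4744, Dorne 0.0270.
The surplus seats go to Arden, Brisco.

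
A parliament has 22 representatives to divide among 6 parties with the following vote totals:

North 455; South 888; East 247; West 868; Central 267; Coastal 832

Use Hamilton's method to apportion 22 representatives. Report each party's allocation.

North=3, South=5, East=2, West=5, Central=2, Coastal=5

The standard divisor is 3557/22 ≈ 161.682.
Standard quotas: North 2.814, South 5.492, East 1.528, West 5.369, Central 1.651, Coastal 5.146.
Lower quotas: North 2, South 5, East 1, West 5, Central 1, Coastal 5 (sum 19, leaving 3 seats).
Remainders in descending order: North 0.814, Central 0.651, East 0.528, South 0.492, West 0.369, Coastal 0.146.
Largest remainders: North, Central, East receive the extra seats.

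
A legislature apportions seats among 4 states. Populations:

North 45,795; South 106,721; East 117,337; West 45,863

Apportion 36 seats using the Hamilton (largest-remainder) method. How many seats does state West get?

5

Total 315716; standard divisor 315716/36 ≈ 8769.889.
Standard quotas: North 5.2218, South 12.1690, East 13.3795, West 5.2296.
Lower quotas: North 5, South 12, East 13, West 5 (sum 35, leaving 1 seat).
Remainders in descending order: East 0.3795, West 0.2296, North 0.2218, South 0.1690.
The surplus seat goes to East.
West receives 5.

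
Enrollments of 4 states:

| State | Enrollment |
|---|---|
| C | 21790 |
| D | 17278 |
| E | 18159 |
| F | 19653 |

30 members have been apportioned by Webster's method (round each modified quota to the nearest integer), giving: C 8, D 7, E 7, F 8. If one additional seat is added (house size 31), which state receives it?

Priority for the next seat is population ÷ (current seats + 0.5).
Priorities: C 2563.529, D 2303.733, E 2421.200, F 2312.118.
Highest priority: C.

C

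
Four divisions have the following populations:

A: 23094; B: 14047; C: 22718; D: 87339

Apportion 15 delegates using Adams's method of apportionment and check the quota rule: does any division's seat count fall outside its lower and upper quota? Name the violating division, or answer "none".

Standard quotas: A 2.353, B 1.431, C 2.315, D 8.900.
Adams allocation: A 3, B 2, C 2, D 8.
Every allocation lies between the lower and upper quota.

none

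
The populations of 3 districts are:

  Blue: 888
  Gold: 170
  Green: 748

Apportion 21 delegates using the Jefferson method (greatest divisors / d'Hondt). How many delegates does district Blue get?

10

Standard divisor 1806/21 ≈ 86; standard quotas: Blue 10.326, Gold 1.977, Green 8.698.
Rounding down gives 10, 1, 8 = 19 seats, so the divisor must be adjusted.
With modified divisor 82: modified quotas Blue 10.829, Gold 2.073, Green 9.122.
Rounding down: Blue 10, Gold 2, Green 9 (total 21).
Blue receives 10.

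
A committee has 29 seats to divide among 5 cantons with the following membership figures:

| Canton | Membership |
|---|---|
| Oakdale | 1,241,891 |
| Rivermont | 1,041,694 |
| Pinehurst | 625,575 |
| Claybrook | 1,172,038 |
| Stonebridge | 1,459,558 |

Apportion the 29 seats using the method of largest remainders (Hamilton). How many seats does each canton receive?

The standard divisor is 5540756/29 ≈ 191060.552.
Standard quotas: Oakdale 6.5000, Rivermont 5.4522, Pinehurst 3.2742, Claybrook 6.1344, Stonebridge 7.6392.
Lower quotas: Oakdale 6, Rivermont 5, Pinehurst 3, Claybrook 6, Stonebridge 7 (sum 27, leaving 2 seats).
Remainders in descending order: Stonebridge 0.6392, Oakdale 0.5000, Rivermont 0.4522, Pinehurst 0.2742, Claybrook 0.1344.
Largest remainders: Stonebridge, Oakdale receive the extra seats.

Oakdale: 7, Rivermont: 5, Pinehurst: 3, Claybrook: 6, Stonebridge: 8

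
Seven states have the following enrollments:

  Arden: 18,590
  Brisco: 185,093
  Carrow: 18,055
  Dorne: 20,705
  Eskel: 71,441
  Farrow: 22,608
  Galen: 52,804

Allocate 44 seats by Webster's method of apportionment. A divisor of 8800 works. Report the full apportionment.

Arden: 2, Brisco: 21, Carrow: 2, Dorne: 2, Eskel: 8, Farrow: 3, Galen: 6

With modified divisor 8800: modified quotas Arden 2.112, Brisco 21.033, Carrow 2.052, Dorne 2.353, Eskel 8.118, Farrow 2.569, Galen 6.000.
Rounding to the nearest integer: Arden 2, Brisco 21, Carrow 2, Dorne 2, Eskel 8, Farrow 3, Galen 6 (total 44).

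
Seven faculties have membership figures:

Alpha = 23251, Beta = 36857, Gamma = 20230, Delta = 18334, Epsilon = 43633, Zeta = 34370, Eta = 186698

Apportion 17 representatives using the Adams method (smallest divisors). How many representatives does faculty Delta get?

1

Standard divisor 363373/17 ≈ 21374.882; standard quotas: Alpha 1.088, Beta 1.724, Gamma 0.946, Delta 0.858, Epsilon 2.041, Zeta 1.608, Eta 8.734.
Rounding up gives 2, 2, 1, 1, 3, 2, 9 = 20 seats, so the divisor must be adjusted.
With modified divisor 25000: modified quotas Alpha 0.930, Beta 1.474, Gamma 0.809, Delta 0.733, Epsilon 1.745, Zeta 1.375, Eta 7.468.
Rounding up: Alpha 1, Beta 2, Gamma 1, Delta 1, Epsilon 2, Zeta 2, Eta 8 (total 17).
Delta receives 1.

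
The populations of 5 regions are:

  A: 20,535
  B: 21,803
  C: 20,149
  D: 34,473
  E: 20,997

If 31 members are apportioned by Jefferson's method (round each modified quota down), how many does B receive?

6

Standard divisor 117957/31 ≈ 3805.065; standard quotas: A 5.397, B 5.730, C 5.295, D 9.060, E 5.518.
Rounding down gives 5, 5, 5, 9, 5 = 29 seats, so the divisor must be adjusted.
With modified divisor 3470: modified quotas A 5.918, B 6.283, C 5.807, D 9.935, E 6.051.
Rounding down: A 5, B 6, C 5, D 9, E 6 (total 31).
B receives 6.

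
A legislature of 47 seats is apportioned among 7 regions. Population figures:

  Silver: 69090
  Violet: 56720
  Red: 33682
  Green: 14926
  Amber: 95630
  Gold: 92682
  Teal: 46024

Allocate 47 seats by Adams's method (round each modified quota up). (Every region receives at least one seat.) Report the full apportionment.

Silver 8; Violet 7; Red 4; Green 2; Amber 11; Gold 10; Teal 5

Standard divisor 408754/47 ≈ 8696.894; standard quotas: Silver 7.944, Violet 6.522, Red 3.873, Green 1.716, Amber 10.996, Gold 10.657, Teal 5.292.
Rounding up gives 8, 7, 4, 2, 11, 11, 6 = 49 seats, so the divisor must be adjusted.
With modified divisor 9400: modified quotas Silver 7.350, Violet 6.034, Red 3.583, Green 1.588, Amber 10.173, Gold 9.860, Teal 4.896.
Rounding up: Silver 8, Violet 7, Red 4, Green 2, Amber 11, Gold 10, Teal 5 (total 47).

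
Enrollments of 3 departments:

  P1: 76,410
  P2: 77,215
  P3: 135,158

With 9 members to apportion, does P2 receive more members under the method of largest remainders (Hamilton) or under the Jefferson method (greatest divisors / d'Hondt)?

Hamilton

Hamilton: P1 2, P2 3, P3 4.
Jefferson: P1 2, P2 2, P3 5.
P2 gets 3 under Hamilton and 2 under Jefferson.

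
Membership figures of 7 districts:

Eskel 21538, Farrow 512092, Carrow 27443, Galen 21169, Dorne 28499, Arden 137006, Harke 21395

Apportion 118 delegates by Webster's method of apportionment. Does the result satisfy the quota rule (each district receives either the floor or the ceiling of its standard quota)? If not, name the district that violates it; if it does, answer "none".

Farrow

Standard quotas: Eskel 3.304, Farrow 78.564, Carrow 4.210, Galen 3.248, Dorne 4.372, Arden 21.019, Harke 3.282.
Webster allocation: Eskel 3, Farrow 80, Carrow 4, Galen 3, Dorne 4, Arden 21, Harke 3.
Farrow has quota 78.564 (lower 78, upper 79) but receives 80 — outside the quota interval.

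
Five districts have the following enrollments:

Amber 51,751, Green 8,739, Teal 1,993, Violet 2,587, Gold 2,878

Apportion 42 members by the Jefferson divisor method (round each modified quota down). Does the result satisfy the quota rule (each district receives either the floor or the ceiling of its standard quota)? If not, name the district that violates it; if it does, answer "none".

Amber

Standard quotas: Amber 31.988, Green 5.402, Teal 1.232, Violet 1.599, Gold 1.779.
Jefferson allocation: Amber 34, Green 5, Teal 1, Violet 1, Gold 1.
Amber has quota 31.988 (lower 31, upper 32) but receives 34 — outside the quota interval.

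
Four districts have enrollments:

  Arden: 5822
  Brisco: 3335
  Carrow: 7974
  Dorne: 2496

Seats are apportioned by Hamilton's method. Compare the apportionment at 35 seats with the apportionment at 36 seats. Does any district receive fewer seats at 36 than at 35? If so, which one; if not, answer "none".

At 35 seats: Arden 10, Brisco 6, Carrow 14, Dorne 5.
At 36 seats: Arden 11, Brisco 6, Carrow 15, Dorne 4.
Dorne drops from 5 to 4.

Dorne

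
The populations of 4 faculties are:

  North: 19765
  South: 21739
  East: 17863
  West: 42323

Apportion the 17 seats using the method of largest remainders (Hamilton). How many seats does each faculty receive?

North: 3, South: 4, East: 3, West: 7

Total 101690; standard divisor 101690/17 ≈ 5981.765.
Standard quotas: North 3.3042, South 3.6342, East 2.9862, West 7.0753.
Lower quotas: North 3, South 3, East 2, West 7 (sum 15, leaving 2 seats).
Remainders in descending order: East 0.9862, South 0.6342, North 0.3042, West 0.0753.
Largest remainders: East, South receive the extra seats.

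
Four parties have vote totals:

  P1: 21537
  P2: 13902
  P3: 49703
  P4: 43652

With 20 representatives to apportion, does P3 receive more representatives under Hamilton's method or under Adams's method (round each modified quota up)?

Hamilton

Hamilton: P1 3, P2 2, P3 8, P4 7.
Adams: P1 4, P2 2, P3 7, P4 7.
P3 gets 8 under Hamilton and 7 under Adams.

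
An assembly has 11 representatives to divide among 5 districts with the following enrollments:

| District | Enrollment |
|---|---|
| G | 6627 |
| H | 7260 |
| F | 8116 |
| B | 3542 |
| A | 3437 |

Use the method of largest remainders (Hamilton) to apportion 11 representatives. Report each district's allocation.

G: 3; H: 3; F: 3; B: 1; A: 1

Total 28982; standard divisor 28982/11 ≈ 2634.727.
Standard quotas: G 2.5153, H 2.7555, F 3.0804, B 1.3444, A 1.3045.
Lower quotas: G 2, H 2, F 3, B 1, A 1 (sum 9, leaving 2 seats).
Remainders in descending order: H 0.7555, G 0.5153, B 0.3444, A 0.3045, F 0.0804.
The surplus seats go to H, G.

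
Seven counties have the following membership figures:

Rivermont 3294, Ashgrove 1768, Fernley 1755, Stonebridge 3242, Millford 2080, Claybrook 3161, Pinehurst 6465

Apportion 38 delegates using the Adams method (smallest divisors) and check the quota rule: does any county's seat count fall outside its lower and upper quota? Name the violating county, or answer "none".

none

Standard quotas: Rivermont 5.751, Ashgrove 3.087, Fernley 3.064, Stonebridge 5.660, Millford 3.632, Claybrook 5.519, Pinehurst 11.287.
Adams allocation: Rivermont 6, Ashgrove 3, Fernley 3, Stonebridge 6, Millford 4, Claybrook 5, Pinehurst 11.
Every allocation lies between the lower and upper quota.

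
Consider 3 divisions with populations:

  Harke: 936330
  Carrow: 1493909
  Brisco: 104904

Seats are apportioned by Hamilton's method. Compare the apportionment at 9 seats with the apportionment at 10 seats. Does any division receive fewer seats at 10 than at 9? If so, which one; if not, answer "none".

Brisco

At 9 seats: Harke 3, Carrow 5, Brisco 1.
At 10 seats: Harke 4, Carrow 6, Brisco 0.
Brisco drops from 1 to 0.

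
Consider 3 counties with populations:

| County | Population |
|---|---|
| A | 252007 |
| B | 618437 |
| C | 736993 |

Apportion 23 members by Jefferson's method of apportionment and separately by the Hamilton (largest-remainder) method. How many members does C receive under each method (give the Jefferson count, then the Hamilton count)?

Jefferson: A 3, B 9, C 11.
Hamilton: A 4, B 9, C 10.
C gets 11 under Jefferson and 10 under Hamilton.

11 and 10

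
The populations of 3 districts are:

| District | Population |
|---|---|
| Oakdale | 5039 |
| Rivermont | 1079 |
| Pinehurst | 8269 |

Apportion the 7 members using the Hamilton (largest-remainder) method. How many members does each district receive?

Oakdale: 2, Rivermont: 1, Pinehurst: 4

The standard divisor is 14387/7 ≈ 2055.286.
Standard quotas: Oakdale 2.4517, Rivermont 0.5250, Pinehurst 4.0233.
Lower quotas: Oakdale 2, Rivermont 0, Pinehurst 4 (sum 6, leaving 1 seat).
Remainders in descending order: Rivermont 0.5250, Oakdale 0.4517, Pinehurst 0.0233.
Largest remainder: Rivermont receives the extra seat.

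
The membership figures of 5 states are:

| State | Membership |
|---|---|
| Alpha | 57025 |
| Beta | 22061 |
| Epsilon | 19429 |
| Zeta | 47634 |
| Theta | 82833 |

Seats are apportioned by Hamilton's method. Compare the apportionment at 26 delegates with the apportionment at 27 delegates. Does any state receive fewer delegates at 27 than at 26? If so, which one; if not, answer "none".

Beta

At 26 seats: Alpha 7, Beta 3, Epsilon 2, Zeta 5, Theta 9.
At 27 seats: Alpha 7, Beta 2, Epsilon 2, Zeta 6, Theta 10.
Beta drops from 3 to 2.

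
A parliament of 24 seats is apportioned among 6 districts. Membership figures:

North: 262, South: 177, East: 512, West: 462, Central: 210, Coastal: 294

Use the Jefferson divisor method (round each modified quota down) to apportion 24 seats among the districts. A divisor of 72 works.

North: 3, South: 2, East: 7, West: 6, Central: 2, Coastal: 4

With modified divisor 72: modified quotas North 3.639, South 2.458, East 7.111, West 6.417, Central 2.917, Coastal 4.083.
Rounding down: North 3, South 2, East 7, West 6, Central 2, Coastal 4 (total 24).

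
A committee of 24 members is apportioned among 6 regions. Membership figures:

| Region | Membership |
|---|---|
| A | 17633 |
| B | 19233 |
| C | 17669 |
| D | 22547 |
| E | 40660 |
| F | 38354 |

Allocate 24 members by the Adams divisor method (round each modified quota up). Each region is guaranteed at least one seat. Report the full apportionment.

A: 3, B: 3, C: 3, D: 3, E: 6, F: 6

Standard divisor 156096/24 ≈ 6504; standard quotas: A 2.711, B 2.957, C 2.717, D 3.467, E 6.252, F 5.897.
Rounding up gives 3, 3, 3, 4, 7, 6 = 26 seats, so the divisor must be adjusted.
With modified divisor 7600: modified quotas A 2.320, B 2.531, C 2.325, D 2.967, E 5.350, F 5.047.
Rounding up: A 3, B 3, C 3, D 3, E 6, F 6 (total 24).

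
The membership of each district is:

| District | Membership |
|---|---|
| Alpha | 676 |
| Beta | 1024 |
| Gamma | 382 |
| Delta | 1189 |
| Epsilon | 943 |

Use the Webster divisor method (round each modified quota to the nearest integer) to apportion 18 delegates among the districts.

Standard divisor 4214/18 ≈ 234.111; standard quotas: Alpha 2.888, Beta 4.374, Gamma 1.632, Delta 5.079, Epsilon 4.028.
Rounding to the nearest integer gives Alpha 3, Beta 4, Gamma 2, Delta 5, Epsilon 4 — total 18, matching the house size, so no adjustment is needed.

Alpha: 3; Beta: 4; Gamma: 2; Delta: 5; Epsilon: 4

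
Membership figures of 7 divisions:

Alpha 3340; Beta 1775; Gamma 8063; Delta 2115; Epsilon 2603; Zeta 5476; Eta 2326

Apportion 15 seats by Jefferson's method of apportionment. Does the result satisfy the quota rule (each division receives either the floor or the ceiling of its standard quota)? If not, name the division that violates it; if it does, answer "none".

Standard quotas: Alpha 1.950, Beta 1.036, Gamma 4.706, Delta 1.235, Epsilon 1.519, Zeta 3.196, Eta 1.358.
Jefferson allocation: Alpha 2, Beta 1, Gamma 5, Delta 1, Epsilon 1, Zeta 4, Eta 1.
Every allocation lies between the lower and upper quota.

none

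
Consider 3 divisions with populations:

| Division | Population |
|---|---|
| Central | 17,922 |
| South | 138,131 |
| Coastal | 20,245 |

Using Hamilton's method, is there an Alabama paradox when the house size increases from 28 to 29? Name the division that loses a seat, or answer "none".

At 28 seats: Central 3, South 22, Coastal 3.
At 29 seats: Central 3, South 23, Coastal 3.
No division's allocation decreased.

none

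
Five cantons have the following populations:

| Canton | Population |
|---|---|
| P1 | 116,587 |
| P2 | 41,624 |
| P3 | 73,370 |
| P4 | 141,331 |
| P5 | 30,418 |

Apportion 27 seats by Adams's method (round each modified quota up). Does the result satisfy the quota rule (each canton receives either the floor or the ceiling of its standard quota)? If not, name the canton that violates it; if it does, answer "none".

Standard quotas: P1 7.805, P2 2.786, P3 4.912, P4 9.461, P5 2.036.
Adams allocation: P1 8, P2 3, P3 5, P4 9, P5 2.
Every allocation lies between the lower and upper quota.

none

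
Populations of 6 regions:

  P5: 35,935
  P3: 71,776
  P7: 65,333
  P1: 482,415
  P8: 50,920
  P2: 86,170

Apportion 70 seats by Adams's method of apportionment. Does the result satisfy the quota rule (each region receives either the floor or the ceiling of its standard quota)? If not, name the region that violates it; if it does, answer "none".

Standard quotas: P5 3.174, P3 6.339, P7 5.770, P1 42.608, P8 4.497, P2 7.611.
Adams allocation: P5 4, P3 6, P7 6, P1 41, P8 5, P2 8.
P1 has quota 42.608 (lower 42, upper 43) but receives 41 — outside the quota interval.

P1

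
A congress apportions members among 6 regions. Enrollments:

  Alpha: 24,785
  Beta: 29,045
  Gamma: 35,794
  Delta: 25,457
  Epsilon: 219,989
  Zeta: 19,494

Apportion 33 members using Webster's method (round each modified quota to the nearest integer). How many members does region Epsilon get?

Standard divisor 354564/33 ≈ 10744.364; standard quotas: Alpha 2.307, Beta 2.703, Gamma 3.331, Delta 2.369, Epsilon 20.475, Zeta 1.814.
Rounding to the nearest integer gives 2, 3, 3, 2, 20, 2 = 32 seats, so the divisor must be adjusted.
With modified divisor 10500: modified quotas Alpha 2.360, Beta 2.766, Gamma 3.409, Delta 2.424, Epsilon 20.951, Zeta 1.857.
Rounding to the nearest integer: Alpha 2, Beta 3, Gamma 3, Delta 2, Epsilon 21, Zeta 2 (total 33).
Epsilon receives 21.

21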